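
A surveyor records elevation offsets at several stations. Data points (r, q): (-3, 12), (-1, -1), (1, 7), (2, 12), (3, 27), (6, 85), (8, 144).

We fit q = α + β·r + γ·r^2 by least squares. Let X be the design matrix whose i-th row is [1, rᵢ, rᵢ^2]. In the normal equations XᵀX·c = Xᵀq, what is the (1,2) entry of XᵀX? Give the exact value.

Row 1 ↔ basis 1, column 2 ↔ basis r, so (XᵀX)_{1,2} = Σᵢ r = (1)·(-3) + (1)·(-1) + (1)·(1) + (1)·(2) + (1)·(3) + (1)·(6) + (1)·(8) = 16.

16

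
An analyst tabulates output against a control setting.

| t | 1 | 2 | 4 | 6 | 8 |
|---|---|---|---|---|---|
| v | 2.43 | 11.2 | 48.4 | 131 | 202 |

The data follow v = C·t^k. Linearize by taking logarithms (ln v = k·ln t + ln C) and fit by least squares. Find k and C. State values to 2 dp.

Linearized form: ln v = k·ln t + ln C. From the 5 transformed points,
Σln t = 5.9506, Σ(ln t)² = 9.9367, Σln v = 17.3668, Σln t·ln v = 26.8261.
Equations: 9.9367·k + 5.9506·ln C = 26.8261;  5.9506·k + 5·ln C = 17.3668.
Solving (det = 14.2736): k = 2.15694, ln C = 0.90632, so C = exp(0.90632) = 2.47520.

k = 2.16, C = 2.48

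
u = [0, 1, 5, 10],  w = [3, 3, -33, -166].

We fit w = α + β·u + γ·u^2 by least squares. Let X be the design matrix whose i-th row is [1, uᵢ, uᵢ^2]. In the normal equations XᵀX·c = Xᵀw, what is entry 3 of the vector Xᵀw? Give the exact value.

-17422

Entry 3 ↔ basis u^2, so (Xᵀw)_{3} = Σᵢ (u^2)·wᵢ = (0)·(3) + (1)·(3) + (25)·(-33) + (100)·(-166) = -17422.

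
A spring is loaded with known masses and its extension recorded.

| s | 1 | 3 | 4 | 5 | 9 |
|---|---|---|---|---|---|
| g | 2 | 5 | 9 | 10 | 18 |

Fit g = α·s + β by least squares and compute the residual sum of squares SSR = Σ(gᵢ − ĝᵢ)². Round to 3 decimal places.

Entries of XᵀX: Σs·s = 132, Σs = 22, Σ1 = 5.
Moment sums: Σs·g = 265, Σg = 44.
So XᵀX·[α, β]ᵀ = Xᵀg: [[132, 22]; [22, 5]]·[α, β]ᵀ = [265, 44]ᵀ.
Determinant 132·5 − 22² = 176.
α = (265·5 − 22·44)/176 = 357/176; β = (132·44 − 22·265)/176 = -1/8.
Residuals: 17/176, -169/176, 89/88, -3/176, -23/176; SSR = 347/176.

SSR = 1.972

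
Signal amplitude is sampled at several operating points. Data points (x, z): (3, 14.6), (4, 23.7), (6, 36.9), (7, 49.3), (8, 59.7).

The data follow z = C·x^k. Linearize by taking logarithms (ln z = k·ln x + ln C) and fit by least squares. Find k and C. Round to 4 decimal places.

k = 1.3931, C = 3.2390

Let Y = ln z. Fitting Y = k·ln x + ln C by least squares:
Over the data: Σln x = 8.3020, Σ(ln x)² = 14.4498, Σln z = 17.4420, Σln x·ln z = 29.8873.
Normal system: [[14.4498, 8.3020]; [8.3020, 5]]·[k, ln C]ᵀ = [29.8873, 17.4420]ᵀ.
Δ = 14.4498·5 − (8.3020)² = 3.3255; k = (29.8873·5 − 8.3020·17.4420)/3.3255 = 1.39311, ln C = (14.4498·17.4420 − 8.3020·29.8873)/3.3255 = 1.17526, so C = exp(1.17526) = 3.23900.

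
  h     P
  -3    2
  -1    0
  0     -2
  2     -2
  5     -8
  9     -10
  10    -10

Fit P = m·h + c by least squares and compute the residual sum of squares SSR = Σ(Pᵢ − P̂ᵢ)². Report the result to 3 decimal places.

SSR = 6.682

Compute the Gram sums: Σh·h = 220, Σh = 22, Σ1 = 7.
Moment sums: Σh·P = -240, ΣP = -30.
So XᵀX·[m, c]ᵀ = XᵀP: [[220, 22]; [22, 7]]·[m, c]ᵀ = [-240, -30]ᵀ.
Δ = 220·7 − 22² = 1056.
m = ((-240)·7 − 22·(-30))/1056 = -85/88; c = (220·(-30) − 22·(-240))/1056 = -5/4.
Residuals: 31/88, 25/88, -3/4, 13/11, -169/88, -5/88, 10/11; SSR = 147/22.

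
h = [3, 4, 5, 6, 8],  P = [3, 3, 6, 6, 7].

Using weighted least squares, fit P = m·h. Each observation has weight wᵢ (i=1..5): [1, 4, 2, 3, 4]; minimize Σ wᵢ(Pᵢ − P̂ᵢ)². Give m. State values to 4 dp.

m = 0.9220

Normal-equation sums: Σwᵢ·h·h = 487.
For MᵀWP: Σwᵢ·h·P = 449.
Normal equations: [[487]]·[m]ᵀ = [449]ᵀ.
m = 449/487 = 0.921971.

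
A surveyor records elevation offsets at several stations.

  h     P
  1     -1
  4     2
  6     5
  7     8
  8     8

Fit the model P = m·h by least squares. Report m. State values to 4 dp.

Compute the Gram sums: Σh·h = 166.
Moment sums: Σh·P = 157.
Hence m = 157 / 166 ≈ 0.945783.

m = 0.9458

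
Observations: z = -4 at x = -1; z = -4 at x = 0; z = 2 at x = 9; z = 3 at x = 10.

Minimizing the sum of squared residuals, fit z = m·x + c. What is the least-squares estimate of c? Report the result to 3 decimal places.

From the data, Σx·x = 182, Σx = 18, Σ1 = 4.
And Σx·z = 52, Σz = -3.
AᵀA·[m, c]ᵀ = Aᵀz becomes [[182, 18]; [18, 4]]·[m, c]ᵀ = [52, -3]ᵀ.
Δ = 182·4 − 18² = 404.
m = (52·4 − 18·(-3))/404 = 131/202; c = (182·(-3) − 18·52)/404 = -741/202.

c = -3.668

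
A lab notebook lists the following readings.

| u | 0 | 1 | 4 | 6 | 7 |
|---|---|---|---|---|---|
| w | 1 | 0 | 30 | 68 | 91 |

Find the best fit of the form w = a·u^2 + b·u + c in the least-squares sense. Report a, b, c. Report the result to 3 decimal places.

a = 1.897, b = -0.165, c = -0.104

Setting ∂/∂a … = 0 gives: 3954·a + 624·b + 102·c = 7387;  624·a + 102·b + 18·c = 1165;  102·a + 18·b + 5·c = 190.
Solving the 3×3 system (Gaussian elimination) gives a = 1969/1038, b = -57/346, c = -18/173.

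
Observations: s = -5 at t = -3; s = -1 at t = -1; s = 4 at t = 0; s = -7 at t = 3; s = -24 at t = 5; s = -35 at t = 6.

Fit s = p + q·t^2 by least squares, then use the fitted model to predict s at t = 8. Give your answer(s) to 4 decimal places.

Forming XᵀX = [[6, 80]; [80, 2084]] and Xᵀs = [-68, -1969]ᵀ gives XᵀX·[p, q]ᵀ = Xᵀs.
det = 6·2084 − 80² = 6104.
p = ((-68)·2084 − 80·(-1969))/6104 = 1976/763; q = (6·(-1969) − 80·(-68))/6104 = -3187/3052.
At t = 8: ŝ = (1976/763)·(1) + (-3187/3052)·(64) = -49016/763.

ŝ = -64.2412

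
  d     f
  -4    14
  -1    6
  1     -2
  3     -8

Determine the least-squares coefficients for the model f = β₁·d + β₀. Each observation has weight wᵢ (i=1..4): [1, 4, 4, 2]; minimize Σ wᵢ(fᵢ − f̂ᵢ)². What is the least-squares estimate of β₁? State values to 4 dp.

Forming AᵀWA = [[42, 2]; [2, 11]] and AᵀWf = [-136, 14]ᵀ gives AᵀWA·[β₁, β₀]ᵀ = AᵀWf.
det = 42·11 − 2² = 458.
β₁ = ((-136)·11 − 2·14)/458 = -762/229; β₀ = (42·14 − 2·(-136))/458 = 430/229.

β₁ = -3.3275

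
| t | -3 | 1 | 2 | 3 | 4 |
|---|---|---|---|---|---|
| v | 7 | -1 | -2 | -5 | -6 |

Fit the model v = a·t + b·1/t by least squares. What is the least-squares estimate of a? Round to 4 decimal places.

a = -1.7862

Entries of XᵀX: Σt·t = 39, Σt·1/t = 5, Σ1/t·1/t = 221/144.
And Σt·v = -65, Σ1/t·v = -15/2.
So XᵀX·[a, b]ᵀ = Xᵀv: [[39, 5]; [5, 221/144]]·[a, b]ᵀ = [-65, -15/2]ᵀ.
Δ = 39·(221/144) − 5² = 1673/48.
a = ((-65)·(221/144) − 5·(-15/2))/(1673/48) = -8965/5019; b = (39·(-15/2) − 5·(-65))/(1673/48) = 1560/1673.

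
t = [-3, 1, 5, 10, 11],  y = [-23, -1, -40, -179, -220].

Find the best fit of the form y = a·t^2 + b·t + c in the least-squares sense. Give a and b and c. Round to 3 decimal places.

a = -1.977, b = 1.809, c = -0.080

Sums needed: Σt^2·t^2 = 25348, Σt^2·t = 2430, Σt^2 = 256, Σt·t = 256, Σt = 24, Σ1 = 5.
Right-hand side: Σt^2·y = -45728, Σt·y = -4342, Σy = -463.
MᵀM·[a, b, c]ᵀ = Mᵀy becomes [[25348, 2430, 256]; [2430, 256, 24]; [256, 24, 5]]·[a, b, c]ᵀ = [-45728, -4342, -463]ᵀ.
Solving the 3×3 system (Gaussian elimination) gives a = -63033/31889, b = 4438/2453, c = -233/2899.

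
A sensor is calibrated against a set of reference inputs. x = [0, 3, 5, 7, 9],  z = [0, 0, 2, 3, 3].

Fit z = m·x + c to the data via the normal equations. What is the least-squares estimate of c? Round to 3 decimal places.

Setting ∂/∂m … = 0 gives: 164·m + 24·c = 58;  24·m + 5·c = 8.
(Σx·x = 164, Σx = 24, Σ1 = 5, Σx·z = 58, Σz = 8.)
Eliminating c: 5·(row 1) − 24·(row 2) gives 244·m = 5·58 − 24·8 = 98, so m = 49/122.
Then c = (8 − 24·(49/122))/5 = -20/61.

c = -0.328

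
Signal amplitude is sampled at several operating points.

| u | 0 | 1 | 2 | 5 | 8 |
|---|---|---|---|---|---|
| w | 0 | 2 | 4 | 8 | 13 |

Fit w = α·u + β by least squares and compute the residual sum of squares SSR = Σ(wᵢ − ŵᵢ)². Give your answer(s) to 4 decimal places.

AᵀA·[α, β]ᵀ = Aᵀw reads: 94·α + 16·β = 154;  16·α + 5·β = 27.
Eliminating β: 5·(row 1) − 16·(row 2) gives 214·α = 5·154 − 16·27 = 338, so α = 169/107.
Then β = (27 − 16·(169/107))/5 = 37/107.
Residuals: -37/107, 8/107, 53/107, -26/107, 2/107; SSR = 46/107.

SSR = 0.4299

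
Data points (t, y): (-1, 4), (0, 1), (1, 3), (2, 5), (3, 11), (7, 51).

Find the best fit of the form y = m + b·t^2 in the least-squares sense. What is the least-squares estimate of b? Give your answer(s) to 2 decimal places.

b = 1.00

Compute the Gram sums: Σ1 = 6, Σt^2 = 64, Σt^2·t^2 = 2500.
And Σy = 75, Σt^2·y = 2625.
Δ = 6·2500 − 64² = 10904.
m = (75·2500 − 64·2625)/10904 = 4875/2726; b = (6·2625 − 64·75)/10904 = 5475/5452.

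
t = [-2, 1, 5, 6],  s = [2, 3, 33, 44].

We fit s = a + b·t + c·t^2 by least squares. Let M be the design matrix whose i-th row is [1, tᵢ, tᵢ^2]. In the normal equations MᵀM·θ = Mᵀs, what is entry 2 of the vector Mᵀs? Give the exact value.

428

Entry 2 ↔ basis t, so (Mᵀs)_{2} = Σᵢ (t)·sᵢ = (-2)·(2) + (1)·(3) + (5)·(33) + (6)·(44) = 428.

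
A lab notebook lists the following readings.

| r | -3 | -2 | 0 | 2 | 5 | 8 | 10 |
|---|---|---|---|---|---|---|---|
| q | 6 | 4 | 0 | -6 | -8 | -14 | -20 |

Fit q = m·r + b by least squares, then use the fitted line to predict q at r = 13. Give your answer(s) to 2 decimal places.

Normal-equation sums: Σr·r = 206, Σr = 20, Σ1 = 7.
For Aᵀq: Σr·q = -390, Σq = -38.
Normal equations: [[206, 20]; [20, 7]]·[m, b]ᵀ = [-390, -38]ᵀ.
Eliminating b: 7·(row 1) − 20·(row 2) gives 1042·m = 7·(-390) − 20·(-38) = -1970, so m = -985/521.
Then b = ((-38) − 20·(-985/521))/7 = -14/521.
At r = 13: q̂ = (-985/521)·(13) + (-14/521)·(1) = -12819/521.

q̂ = -24.60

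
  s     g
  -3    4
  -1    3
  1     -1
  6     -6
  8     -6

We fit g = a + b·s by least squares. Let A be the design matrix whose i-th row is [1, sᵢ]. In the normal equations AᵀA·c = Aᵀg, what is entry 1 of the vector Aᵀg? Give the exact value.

Entry 1 ↔ basis 1, so (Aᵀg)_{1} = Σᵢ gᵢ = (1)·(4) + (1)·(3) + (1)·(-1) + (1)·(-6) + (1)·(-6) = -6.

-6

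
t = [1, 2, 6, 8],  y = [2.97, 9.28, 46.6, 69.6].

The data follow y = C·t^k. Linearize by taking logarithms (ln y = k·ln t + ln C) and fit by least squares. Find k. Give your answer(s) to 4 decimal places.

Taking logs, ln y = k·ln t + ln C, so regress ln y on ln t.
Σln t = 4.5643, Σ(ln t)² = 8.0149, Σln y = 11.4008, Σln t·ln y = 17.2500.
Equations: 8.0149·k + 4.5643·ln C = 17.2500;  4.5643·k + 4·ln C = 11.4008.
Δ = 8.0149·4 − (4.5643)² = 11.2265; k = (17.2500·4 − 4.5643·11.4008)/11.2265 = 1.51098, ln C = (8.0149·11.4008 − 4.5643·17.2500)/11.2265 = 1.12603.

k = 1.5110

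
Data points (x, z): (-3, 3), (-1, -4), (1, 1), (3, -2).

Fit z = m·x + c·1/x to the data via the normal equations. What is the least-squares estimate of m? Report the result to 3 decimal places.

m = -1.250

Normal-equation sums: Σx·x = 20, Σx·1/x = 4, Σ1/x·1/x = 20/9.
For Mᵀz: Σx·z = -10, Σ1/x·z = 10/3.
Normal equations: [[20, 4]; [4, 20/9]]·[m, c]ᵀ = [-10, 10/3]ᵀ.
Determinant 20·(20/9) − 4² = 256/9.
m = ((-10)·(20/9) − 4·(10/3))/(256/9) = -5/4; c = (20·(10/3) − 4·(-10))/(256/9) = 15/4.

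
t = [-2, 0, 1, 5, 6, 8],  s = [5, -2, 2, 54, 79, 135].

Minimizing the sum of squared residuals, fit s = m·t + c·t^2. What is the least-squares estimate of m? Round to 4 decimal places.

Setting ∂/∂m … = 0 gives: 130·m + 846·c = 1816;  846·m + 6034·c = 12856.
Determinant 130·6034 − 846² = 68704.
m = (1816·6034 − 846·12856)/68704 = 2549/2147; c = (130·12856 − 846·1816)/68704 = 4217/2147.

m = 1.1872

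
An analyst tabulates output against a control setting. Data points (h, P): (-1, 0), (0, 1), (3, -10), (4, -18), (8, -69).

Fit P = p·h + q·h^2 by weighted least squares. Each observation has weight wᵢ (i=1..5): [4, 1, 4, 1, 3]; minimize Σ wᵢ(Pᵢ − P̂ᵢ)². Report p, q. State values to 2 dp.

Setting ∂/∂p … = 0 gives: 248·p + 1704·q = -1848;  1704·p + 12872·q = -13896.
Eliminating q: 12872·(row 1) − 1704·(row 2) gives 288640·p = 12872·(-1848) − 1704·(-13896) = -108672, so p = -849/2255.
Then q = ((-13896) − 1704·(-849/2255))/12872 = -2322/2255.

p = -0.38, q = -1.03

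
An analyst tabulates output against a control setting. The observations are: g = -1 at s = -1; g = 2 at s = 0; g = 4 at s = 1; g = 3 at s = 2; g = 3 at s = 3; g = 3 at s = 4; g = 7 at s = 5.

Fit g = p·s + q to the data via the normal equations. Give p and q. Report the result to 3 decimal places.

p = 0.893, q = 1.214

The normal system AᵀA·[p, q]ᵀ = Aᵀg is [[56, 14]; [14, 7]]·[p, q]ᵀ = [67, 21]ᵀ.
Eliminating q: 7·(row 1) − 14·(row 2) gives 196·p = 7·67 − 14·21 = 175, so p = 25/28.
Then q = (21 − 14·(25/28))/7 = 17/14.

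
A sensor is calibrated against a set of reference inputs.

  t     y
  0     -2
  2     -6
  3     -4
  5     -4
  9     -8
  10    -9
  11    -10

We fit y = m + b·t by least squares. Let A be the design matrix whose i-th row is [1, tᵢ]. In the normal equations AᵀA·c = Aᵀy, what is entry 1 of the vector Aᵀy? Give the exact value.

-43

Entry 1 ↔ basis 1, so (Aᵀy)_{1} = Σᵢ yᵢ = (1)·(-2) + (1)·(-6) + (1)·(-4) + (1)·(-4) + (1)·(-8) + (1)·(-9) + (1)·(-10) = -43.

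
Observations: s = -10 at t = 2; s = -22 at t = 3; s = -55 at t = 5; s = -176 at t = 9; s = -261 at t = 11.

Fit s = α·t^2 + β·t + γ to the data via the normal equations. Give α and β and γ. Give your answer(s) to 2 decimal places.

Entries of AᵀA: Σt^2·t^2 = 21924, Σt^2·t = 2220, Σt^2 = 240, Σt·t = 240, Σt = 30, Σ1 = 5.
For Aᵀs: Σt^2·s = -47450, Σt·s = -4816, Σs = -524.
Normal equations: [[21924, 2220, 240]; [2220, 240, 30]; [240, 30, 5]]·[α, β, γ]ᵀ = [-47450, -4816, -524]ᵀ.
Inverting the 3×3 Gram matrix, [α, β, γ]ᵀ = [-281/132, -127/660, -161/110]ᵀ.

α = -2.13, β = -0.19, γ = -1.46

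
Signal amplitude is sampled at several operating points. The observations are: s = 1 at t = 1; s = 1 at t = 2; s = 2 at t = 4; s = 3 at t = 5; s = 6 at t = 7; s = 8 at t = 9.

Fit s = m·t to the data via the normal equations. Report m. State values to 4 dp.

The normal system AᵀA·[m]ᵀ = Aᵀs is [[176]]·[m]ᵀ = [140]ᵀ.
Hence m = 140 / 176 ≈ 0.795455.

m = 0.7955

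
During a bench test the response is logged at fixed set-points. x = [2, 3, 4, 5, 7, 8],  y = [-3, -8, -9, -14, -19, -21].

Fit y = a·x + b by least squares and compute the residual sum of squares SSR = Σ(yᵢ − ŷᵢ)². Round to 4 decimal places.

SSR = 4.7826

The normal system AᵀA·[a, b]ᵀ = Aᵀy is [[167, 29]; [29, 6]]·[a, b]ᵀ = [-437, -74]ᵀ.
Eliminating b: 6·(row 1) − 29·(row 2) gives 161·a = 6·(-437) − 29·(-74) = -476, so a = -68/23.
Then b = ((-74) − 29·(-68/23))/6 = 45/23.
Residuals: 22/23, -25/23, 20/23, -27/23, -6/23, 16/23; SSR = 110/23.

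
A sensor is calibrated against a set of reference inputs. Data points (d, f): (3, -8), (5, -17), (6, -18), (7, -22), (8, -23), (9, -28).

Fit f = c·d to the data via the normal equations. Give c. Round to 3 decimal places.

c = -3.057

Entries of MᵀM: Σd·d = 264.
And Σd·f = -807.
Hence c = -807 / 264 ≈ -3.05682.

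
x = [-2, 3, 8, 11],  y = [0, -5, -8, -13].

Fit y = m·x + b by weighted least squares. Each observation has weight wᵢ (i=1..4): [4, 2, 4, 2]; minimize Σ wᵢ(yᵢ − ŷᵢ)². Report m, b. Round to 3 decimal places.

m = -0.904, b = -1.748

Forming MᵀWM = [[532, 52]; [52, 12]] and MᵀWy = [-572, -68]ᵀ gives MᵀWM·[m, b]ᵀ = MᵀWy.
det = 532·12 − 52² = 3680.
m = ((-572)·12 − 52·(-68))/3680 = -104/115; b = (532·(-68) − 52·(-572))/3680 = -201/115.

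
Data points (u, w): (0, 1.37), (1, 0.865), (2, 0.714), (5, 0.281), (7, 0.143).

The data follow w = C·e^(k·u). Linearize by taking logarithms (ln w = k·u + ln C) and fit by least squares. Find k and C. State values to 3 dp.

k = -0.313, C = 1.300

Let Y = ln w. Fitting Y = k·u + ln C by least squares:
XᵀX = [[79.0000, 15.0000]; [15.0000, 5]], rhs = [-20.7801, -3.3814]ᵀ  (here Σu = 15.0000, Σ(u)² = 79.0000, Σln w = -3.3814, Σu·ln w = -20.7801).
Slope k = (n·Σu·ln w − Σu·Σln w)/(n·Σ(u)² − (Σu)²) = (5·-20.7801 − 15.0000·-3.3814)/170.0000 = -0.31282; ln C = (Σln w − k·Σu)/n = 0.26219, so C = exp(0.26219) = 1.29977.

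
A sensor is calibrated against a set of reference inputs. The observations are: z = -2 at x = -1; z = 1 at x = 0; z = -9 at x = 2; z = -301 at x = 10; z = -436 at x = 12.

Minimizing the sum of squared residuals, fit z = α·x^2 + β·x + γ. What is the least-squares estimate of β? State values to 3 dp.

β = 0.802

Entries of MᵀM: Σx^2·x^2 = 30753, Σx^2·x = 2735, Σx^2 = 249, Σx·x = 249, Σx = 23, Σ1 = 5.
Right-hand side: Σx^2·z = -92922, Σx·z = -8258, Σz = -747.
Inverting the 3×3 Gram matrix, [α, β, γ]ᵀ = [-196607/63308, 25377/31654, 99345/63308]ᵀ.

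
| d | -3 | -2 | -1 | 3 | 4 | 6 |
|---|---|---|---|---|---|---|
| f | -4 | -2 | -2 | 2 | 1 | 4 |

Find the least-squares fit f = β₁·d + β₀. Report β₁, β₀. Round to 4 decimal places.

Compute the Gram sums: Σd·d = 75, Σd = 7, Σ1 = 6.
Right-hand side: Σd·f = 52, Σf = -1.
So AᵀA·[β₁, β₀]ᵀ = Aᵀf: [[75, 7]; [7, 6]]·[β₁, β₀]ᵀ = [52, -1]ᵀ.
det = 75·6 − 7² = 401.
β₁ = (52·6 − 7·(-1))/401 = 319/401; β₀ = (75·(-1) − 7·52)/401 = -439/401.

β₁ = 0.7955, β₀ = -1.0948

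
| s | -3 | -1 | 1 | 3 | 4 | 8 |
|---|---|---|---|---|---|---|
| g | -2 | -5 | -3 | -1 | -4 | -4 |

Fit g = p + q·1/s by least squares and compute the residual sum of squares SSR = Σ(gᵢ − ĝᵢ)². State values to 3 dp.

SSR = 9.040

The normal system AᵀA·[p, q]ᵀ = Aᵀg is [[6, 3/8]; [3/8, 1325/576]]·[p, q]ᵀ = [-19, 5/6]ᵀ.
det = 6·(1325/576) − (3/8)² = 2623/192.
p = ((-19)·(1325/576) − (3/8)·(5/6))/(2623/192) = -25355/7869; q = (6·(5/6) − (3/8)·(-19))/(2623/192) = 2328/2623.
Residuals: 11945/7869, -7006/7869, -5236/7869, 15158/7869, -7867/7869, -6994/7869; SSR = 71134/7869.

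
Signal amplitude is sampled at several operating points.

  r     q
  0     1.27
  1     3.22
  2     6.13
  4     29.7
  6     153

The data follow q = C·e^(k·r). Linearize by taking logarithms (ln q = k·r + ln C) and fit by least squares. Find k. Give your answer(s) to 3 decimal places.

k = 0.788

Linearized form: ln q = k·r + ln C. From the 5 transformed points,
XᵀX = [[57.0000, 13.0000]; [13.0000, 5]], rhs = [48.5430, 11.6432]ᵀ  (here Σr = 13.0000, Σ(r)² = 57.0000, Σln q = 11.6432, Σr·ln q = 48.5430).
Solving (det = 116.0000): k = 0.78753, ln C = 0.28105.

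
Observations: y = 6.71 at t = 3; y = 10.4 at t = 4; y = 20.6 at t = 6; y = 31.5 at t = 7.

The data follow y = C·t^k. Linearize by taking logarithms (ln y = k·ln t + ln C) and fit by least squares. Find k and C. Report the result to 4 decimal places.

k = 1.7821, C = 0.9119

Taking logs, ln y = k·ln t + ln C, so regress ln y on ln t.
AᵀA = [[10.1257, 6.2226]; [6.2226, 4]], rhs = [17.4717, 10.7207]ᵀ  (here Σln t = 6.2226, Σ(ln t)² = 10.1257, Σln y = 10.7207, Σln t·ln y = 17.4717).
Δ = 10.1257·4 − (6.2226)² = 1.7825; k = (17.4717·4 − 6.2226·10.7207)/1.7825 = 1.78212, ln C = (10.1257·10.7207 − 6.2226·17.4717)/1.7825 = -0.09218, so C = exp(-0.09218) = 0.91194.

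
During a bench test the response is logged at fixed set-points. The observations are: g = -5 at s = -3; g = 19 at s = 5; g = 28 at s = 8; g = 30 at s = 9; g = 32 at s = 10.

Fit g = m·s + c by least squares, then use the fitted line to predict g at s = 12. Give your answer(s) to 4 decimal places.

The normal equations are: 279·m + 29·c = 924;  29·m + 5·c = 104.
(Σs·s = 279, Σs = 29, Σ1 = 5, Σs·g = 924, Σg = 104.)
Δ = 279·5 − 29² = 554.
m = (924·5 − 29·104)/554 = 802/277; c = (279·104 − 29·924)/554 = 1110/277.
At s = 12: ĝ = (802/277)·(12) + (1110/277)·(1) = 10734/277.

ĝ = 38.7509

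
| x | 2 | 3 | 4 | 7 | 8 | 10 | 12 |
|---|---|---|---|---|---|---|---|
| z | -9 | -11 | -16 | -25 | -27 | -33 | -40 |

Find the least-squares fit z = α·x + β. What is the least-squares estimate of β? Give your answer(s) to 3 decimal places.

The normal system AᵀA·[α, β]ᵀ = Aᵀz is [[386, 46]; [46, 7]]·[α, β]ᵀ = [-1316, -161]ᵀ.
Δ = 386·7 − 46² = 586.
α = ((-1316)·7 − 46·(-161))/586 = -903/293; β = (386·(-161) − 46·(-1316))/586 = -805/293.

β = -2.747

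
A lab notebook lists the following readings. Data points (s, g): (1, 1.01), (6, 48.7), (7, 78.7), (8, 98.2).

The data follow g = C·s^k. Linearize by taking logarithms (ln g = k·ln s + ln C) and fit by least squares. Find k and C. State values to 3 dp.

With ln gᵢ as the transformed response and ln sᵢ as the regressor:
XᵀX = [[11.3210, 5.8171]; [5.8171, 4]], rhs = [24.9958, 12.8483]ᵀ  (here Σln s = 5.8171, Σ(ln s)² = 11.3210, Σln g = 12.8483, Σln s·ln g = 24.9958).
Δ = 11.3210·4 − (5.8171)² = 11.4454; k = (24.9958·4 − 5.8171·12.8483)/11.4454 = 2.20553, ln C = (11.3210·12.8483 − 5.8171·24.9958)/11.4454 = 0.00461, so C = exp(0.00461) = 1.00463.

k = 2.206, C = 1.005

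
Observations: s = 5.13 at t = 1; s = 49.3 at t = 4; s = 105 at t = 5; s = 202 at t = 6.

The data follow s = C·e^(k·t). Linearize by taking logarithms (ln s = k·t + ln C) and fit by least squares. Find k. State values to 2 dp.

k = 0.74

With ln sᵢ as the transformed response and tᵢ as the regressor:
Σt = 16.0000, Σ(t)² = 78.0000, Σln s = 15.4953, Σt·ln s = 72.3462.
Normal system: [[78.0000, 16.0000]; [16.0000, 4]]·[k, ln C]ᵀ = [72.3462, 15.4953]ᵀ.
Solving (det = 56.0000): k = 0.74037, ln C = 0.91233.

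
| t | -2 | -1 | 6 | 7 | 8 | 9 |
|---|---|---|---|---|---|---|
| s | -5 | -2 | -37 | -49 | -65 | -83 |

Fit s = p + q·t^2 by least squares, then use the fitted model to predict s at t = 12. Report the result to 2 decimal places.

ŝ = -145.65

Compute the Gram sums: Σ1 = 6, Σt^2 = 235, Σt^2·t^2 = 14371.
And Σs = -241, Σt^2·s = -14638.
XᵀX·[p, q]ᵀ = Xᵀs becomes [[6, 235]; [235, 14371]]·[p, q]ᵀ = [-241, -14638]ᵀ.
det = 6·14371 − 235² = 31001.
p = ((-241)·14371 − 235·(-14638))/31001 = -23481/31001; q = (6·(-14638) − 235·(-241))/31001 = -31193/31001.
At t = 12: ŝ = (-23481/31001)·(1) + (-31193/31001)·(144) = -4515273/31001.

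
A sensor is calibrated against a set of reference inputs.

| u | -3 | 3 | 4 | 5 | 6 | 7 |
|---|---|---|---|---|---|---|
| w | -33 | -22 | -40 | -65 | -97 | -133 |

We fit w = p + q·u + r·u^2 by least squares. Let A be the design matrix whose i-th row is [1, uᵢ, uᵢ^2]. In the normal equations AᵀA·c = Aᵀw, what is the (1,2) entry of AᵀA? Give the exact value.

Row 1 ↔ basis 1, column 2 ↔ basis u, so (AᵀA)_{1,2} = Σᵢ u = (1)·(-3) + (1)·(3) + (1)·(4) + (1)·(5) + (1)·(6) + (1)·(7) = 22.

22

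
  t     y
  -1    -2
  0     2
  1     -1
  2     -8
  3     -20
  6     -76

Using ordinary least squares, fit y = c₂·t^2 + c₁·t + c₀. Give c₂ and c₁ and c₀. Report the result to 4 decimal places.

The normal system XᵀX·[c₂, c₁, c₀]ᵀ = Xᵀy is [[1395, 251, 51]; [251, 51, 11]; [51, 11, 6]]·[c₂, c₁, c₀]ᵀ = [-2951, -531, -105]ᵀ.
Inverting the 3×3 Gram matrix, [c₂, c₁, c₀]ᵀ = [-277/132, -57/220, 134/165]ᵀ.

c₂ = -2.0985, c₁ = -0.2591, c₀ = 0.8121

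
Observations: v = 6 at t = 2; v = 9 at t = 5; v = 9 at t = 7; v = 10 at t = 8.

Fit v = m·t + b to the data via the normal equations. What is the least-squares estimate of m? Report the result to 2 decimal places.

m = 0.62

Sums needed: Σt·t = 142, Σt = 22, Σ1 = 4.
Moment sums: Σt·v = 200, Σv = 34.
So MᵀM·[m, b]ᵀ = Mᵀv: [[142, 22]; [22, 4]]·[m, b]ᵀ = [200, 34]ᵀ.
Eliminating b: 4·(row 1) − 22·(row 2) gives 84·m = 4·200 − 22·34 = 52, so m = 13/21.
Then b = (34 − 22·(13/21))/4 = 107/21.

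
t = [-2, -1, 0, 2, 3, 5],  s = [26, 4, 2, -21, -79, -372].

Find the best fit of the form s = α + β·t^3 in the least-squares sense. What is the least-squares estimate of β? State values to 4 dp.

Entries of AᵀA: Σ1 = 6, Σt^3 = 151, Σt^3·t^3 = 16483.
And Σs = -440, Σt^3·s = -49013.
AᵀA·[α, β]ᵀ = Aᵀs becomes [[6, 151]; [151, 16483]]·[α, β]ᵀ = [-440, -49013]ᵀ.
Eliminating β: 16483·(row 1) − 151·(row 2) gives 76097·α = 16483·(-440) − 151·(-49013) = 148443, so α = 148443/76097.
Then β = ((-49013) − 151·(148443/76097))/16483 = -227638/76097.

β = -2.9914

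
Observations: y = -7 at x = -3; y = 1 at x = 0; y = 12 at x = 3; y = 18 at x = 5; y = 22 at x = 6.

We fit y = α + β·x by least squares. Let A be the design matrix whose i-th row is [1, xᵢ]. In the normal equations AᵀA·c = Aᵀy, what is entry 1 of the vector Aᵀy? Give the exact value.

46

Entry 1 ↔ basis 1, so (Aᵀy)_{1} = Σᵢ yᵢ = (1)·(-7) + (1)·(1) + (1)·(12) + (1)·(18) + (1)·(22) = 46.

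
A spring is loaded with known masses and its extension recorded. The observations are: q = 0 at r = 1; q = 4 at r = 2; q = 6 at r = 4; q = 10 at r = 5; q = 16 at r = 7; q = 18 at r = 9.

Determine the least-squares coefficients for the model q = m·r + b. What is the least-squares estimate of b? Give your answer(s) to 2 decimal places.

Sums needed: Σr·r = 176, Σr = 28, Σ1 = 6.
Right-hand side: Σr·q = 356, Σq = 54.
Determinant 176·6 − 28² = 272.
m = (356·6 − 28·54)/272 = 39/17; b = (176·54 − 28·356)/272 = -29/17.

b = -1.71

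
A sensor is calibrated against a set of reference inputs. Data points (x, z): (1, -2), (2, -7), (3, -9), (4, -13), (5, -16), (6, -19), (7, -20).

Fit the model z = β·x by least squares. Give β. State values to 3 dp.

With design matrix A, AᵀA = [[140]] and Aᵀz = [-429]ᵀ.
β = (-429)/140 = -3.06429.

β = -3.064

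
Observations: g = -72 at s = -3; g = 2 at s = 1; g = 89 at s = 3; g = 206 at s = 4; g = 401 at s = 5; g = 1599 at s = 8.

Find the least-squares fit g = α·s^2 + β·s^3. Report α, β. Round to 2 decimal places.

Entries of AᵀA: Σs^2·s^2 = 5140, Σs^2·s^3 = 36918, Σs^3·s^3 = 283324.
Right-hand side: Σs^2·g = 115812, Σs^3·g = 886346.
So AᵀA·[α, β]ᵀ = Aᵀg: [[5140, 36918]; [36918, 283324]]·[α, β]ᵀ = [115812, 886346]ᵀ.
Determinant 5140·283324 − 36918² = 93346636.
α = (115812·283324 − 36918·886346)/93346636 = 22549365/23336659; β = (5140·886346 − 36918·115812)/93346636 = 70067756/23336659.

α = 0.97, β = 3.00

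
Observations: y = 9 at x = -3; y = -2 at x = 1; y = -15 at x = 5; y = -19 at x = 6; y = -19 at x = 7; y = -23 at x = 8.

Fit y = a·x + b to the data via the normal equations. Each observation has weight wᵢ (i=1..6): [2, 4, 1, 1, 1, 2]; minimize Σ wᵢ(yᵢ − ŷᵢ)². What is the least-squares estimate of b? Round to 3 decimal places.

b = 0.503

Sums needed: Σwᵢ·x·x = 260, Σwᵢ·x = 32, Σwᵢ·1 = 11.
Right-hand side: Σwᵢ·x·y = -752, Σwᵢ·y = -89.
So AᵀWA·[a, b]ᵀ = AᵀWy: [[260, 32]; [32, 11]]·[a, b]ᵀ = [-752, -89]ᵀ.
det = 260·11 − 32² = 1836.
a = ((-752)·11 − 32·(-89))/1836 = -452/153; b = (260·(-89) − 32·(-752))/1836 = 77/153.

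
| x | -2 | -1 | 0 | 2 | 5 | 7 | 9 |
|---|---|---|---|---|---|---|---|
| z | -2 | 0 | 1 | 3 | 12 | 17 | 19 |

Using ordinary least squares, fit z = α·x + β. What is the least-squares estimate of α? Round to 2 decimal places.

α = 2.03

The normal system AᵀA·[α, β]ᵀ = Aᵀz is [[164, 20]; [20, 7]]·[α, β]ᵀ = [360, 50]ᵀ.
Δ = 164·7 − 20² = 748.
α = (360·7 − 20·50)/748 = 380/187; β = (164·50 − 20·360)/748 = 250/187.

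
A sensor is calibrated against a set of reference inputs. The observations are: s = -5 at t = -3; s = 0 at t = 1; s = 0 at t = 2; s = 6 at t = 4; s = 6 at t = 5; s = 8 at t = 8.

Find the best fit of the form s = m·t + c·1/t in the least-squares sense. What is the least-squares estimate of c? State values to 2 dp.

The normal system XᵀX·[m, c]ᵀ = Xᵀs is [[119, 6]; [6, 21301/14400]]·[m, c]ᵀ = [133, 161/30]ᵀ.
Determinant 119·(21301/14400) − 6² = 2016419/14400.
m = (133·(21301/14400) − 6·(161/30))/(2016419/14400) = 2369353/2016419; c = (119·(161/30) − 6·133)/(2016419/14400) = -2294880/2016419.

c = -1.14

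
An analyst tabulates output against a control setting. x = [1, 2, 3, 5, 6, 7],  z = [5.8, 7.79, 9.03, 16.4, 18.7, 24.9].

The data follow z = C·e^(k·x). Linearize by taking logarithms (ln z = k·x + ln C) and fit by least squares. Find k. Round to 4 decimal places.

k = 0.2400

Let Y = ln z. Fitting Y = k·x + ln C by least squares:
Σx = 24.0000, Σ(x)² = 124.0000, Σln z = 14.9519, Σx·ln z = 66.5268.
Equations: 124.0000·k + 24.0000·ln C = 66.5268;  24.0000·k + 6·ln C = 14.9519.
Slope k = (n·Σx·ln z − Σx·Σln z)/(n·Σ(x)² − (Σx)²) = (6·66.5268 − 24.0000·14.9519)/168.0000 = 0.23997; ln C = (Σln z − k·Σx)/n = 1.53211.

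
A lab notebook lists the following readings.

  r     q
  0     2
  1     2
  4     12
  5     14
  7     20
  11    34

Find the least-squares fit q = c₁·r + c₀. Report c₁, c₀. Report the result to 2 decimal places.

c₁ = 2.98, c₀ = 0.11

XᵀX·[c₁, c₀]ᵀ = Xᵀq reads: 212·c₁ + 28·c₀ = 634;  28·c₁ + 6·c₀ = 84.
Eliminating c₀: 6·(row 1) − 28·(row 2) gives 488·c₁ = 6·634 − 28·84 = 1452, so c₁ = 363/122.
Then c₀ = (84 − 28·(363/122))/6 = 7/61.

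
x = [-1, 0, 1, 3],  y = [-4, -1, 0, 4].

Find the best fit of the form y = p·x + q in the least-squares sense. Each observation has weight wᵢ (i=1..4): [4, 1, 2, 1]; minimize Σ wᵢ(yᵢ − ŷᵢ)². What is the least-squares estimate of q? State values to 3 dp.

From the data, Σwᵢ·x·x = 15, Σwᵢ·x = 1, Σwᵢ·1 = 8.
And Σwᵢ·x·y = 28, Σwᵢ·y = -13.
Normal equations: [[15, 1]; [1, 8]]·[p, q]ᵀ = [28, -13]ᵀ.
Eliminating q: 8·(row 1) − 1·(row 2) gives 119·p = 8·28 − 1·(-13) = 237, so p = 237/119.
Then q = ((-13) − 1·(237/119))/8 = -223/119.

q = -1.874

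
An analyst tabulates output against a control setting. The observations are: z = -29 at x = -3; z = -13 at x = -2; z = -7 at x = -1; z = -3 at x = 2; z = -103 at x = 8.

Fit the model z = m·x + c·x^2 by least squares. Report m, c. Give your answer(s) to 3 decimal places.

m = 3.263, c = -2.020

With design matrix M, MᵀM = [[82, 484]; [484, 4210]] and Mᵀz = [-710, -6924]ᵀ.
Eliminating c: 4210·(row 1) − 484·(row 2) gives 110964·m = 4210·(-710) − 484·(-6924) = 362116, so m = 90529/27741.
Then c = ((-6924) − 484·(90529/27741))/4210 = -56032/27741.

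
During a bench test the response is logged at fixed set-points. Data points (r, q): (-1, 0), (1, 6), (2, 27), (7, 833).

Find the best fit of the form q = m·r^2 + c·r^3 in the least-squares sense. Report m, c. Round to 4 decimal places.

Sums needed: Σr^2·r^2 = 2419, Σr^2·r^3 = 16839, Σr^3·r^3 = 117715.
Right-hand side: Σr^2·q = 40931, Σr^3·q = 285941.
Eliminating c: 117715·(row 1) − 16839·(row 2) gives 1200664·m = 117715·40931 − 16839·285941 = 3232166, so m = 1616083/600332.
Then c = (285941 − 16839·(1616083/600332))/117715 = 1227085/600332.

m = 2.6920, c = 2.0440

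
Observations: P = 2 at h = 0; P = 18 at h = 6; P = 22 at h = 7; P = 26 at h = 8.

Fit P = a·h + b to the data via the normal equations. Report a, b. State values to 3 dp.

a = 2.916, b = 1.690

The normal equations are: 149·a + 21·b = 470;  21·a + 4·b = 68.
det = 149·4 − 21² = 155.
a = (470·4 − 21·68)/155 = 452/155; b = (149·68 − 21·470)/155 = 262/155.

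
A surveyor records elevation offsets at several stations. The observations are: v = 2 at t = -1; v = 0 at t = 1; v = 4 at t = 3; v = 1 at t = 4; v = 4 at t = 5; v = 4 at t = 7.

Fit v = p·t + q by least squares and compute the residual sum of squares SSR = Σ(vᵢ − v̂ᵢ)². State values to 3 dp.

Setting ∂/∂p … = 0 gives: 101·p + 19·q = 62;  19·p + 6·q = 15.
Determinant 101·6 − 19² = 245.
p = (62·6 − 19·15)/245 = 87/245; q = (101·15 − 19·62)/245 = 337/245.
Residuals: 48/49, -424/245, 382/245, -88/49, 208/245, 34/245; SSR = 2536/245.

SSR = 10.351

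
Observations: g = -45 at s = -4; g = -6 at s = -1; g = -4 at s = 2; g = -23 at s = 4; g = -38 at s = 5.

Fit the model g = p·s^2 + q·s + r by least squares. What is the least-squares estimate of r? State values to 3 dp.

AᵀA·[p, q, r]ᵀ = Aᵀg reads: 1154·p + 132·q + 62·r = -2060;  132·p + 62·q + 6·r = -104;  62·p + 6·q + 5·r = -116.
(Σs^2·s^2 = 1154, Σs^2·s = 132, Σs^2 = 62, Σs·s = 62, Σs = 6, Σ1 = 5, Σs^2·g = -2060, Σs·g = -104, Σg = -116.)
Row-reducing yields p = -15038/7413, q = 6856/2471, r = -1456/1059.

r = -1.375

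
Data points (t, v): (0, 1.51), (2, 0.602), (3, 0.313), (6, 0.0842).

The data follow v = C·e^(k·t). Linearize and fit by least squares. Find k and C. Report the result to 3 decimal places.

Taking logs, ln v = k·t + ln C, so regress ln v on t.
AᵀA = [[49.0000, 11.0000]; [11.0000, 4]], rhs = [-19.3470, -3.7315]ᵀ  (here Σt = 11.0000, Σ(t)² = 49.0000, Σln v = -3.7315, Σt·ln v = -19.3470).
Slope k = (n·Σt·ln v − Σt·Σln v)/(n·Σ(t)² − (Σt)²) = (4·-19.3470 − 11.0000·-3.7315)/75.0000 = -0.48455; ln C = (Σln v − k·Σt)/n = 0.39965, so C = exp(0.39965) = 1.49130.

k = -0.485, C = 1.491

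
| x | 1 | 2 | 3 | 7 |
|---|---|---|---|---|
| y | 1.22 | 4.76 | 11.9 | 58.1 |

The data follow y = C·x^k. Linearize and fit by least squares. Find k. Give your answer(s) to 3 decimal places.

Linearized form: ln y = k·ln x + ln C. From the 4 transformed points,
Over the data: Σln x = 3.7377, Σ(ln x)² = 5.4740, Σln y = 8.2978, Σln x·ln y = 11.7068.
Normal system: [[5.4740, 3.7377]; [3.7377, 4]]·[k, ln C]ᵀ = [11.7068, 8.2978]ᵀ.
Solving (det = 7.9257): k = 1.99515, ln C = 0.21015.

k = 1.995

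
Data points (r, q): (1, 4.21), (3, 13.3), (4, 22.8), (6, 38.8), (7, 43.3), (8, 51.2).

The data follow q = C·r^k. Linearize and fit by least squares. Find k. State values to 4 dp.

Linearized form: ln q = k·ln r + ln C. From the 6 transformed points,
Σln r = 8.3020, Σ(ln r)² = 14.4498, Σln q = 18.5143, Σln r·ln q = 29.2492.
Normal system: [[14.4498, 8.3020]; [8.3020, 6]]·[k, ln C]ᵀ = [29.2492, 18.5143]ᵀ.
Δ = 14.4498·6 − (8.3020)² = 17.7753; k = (29.2492·6 − 8.3020·18.5143)/17.7753 = 1.22581, ln C = (14.4498·18.5143 − 8.3020·29.2492)/17.7753 = 1.38961.

k = 1.2258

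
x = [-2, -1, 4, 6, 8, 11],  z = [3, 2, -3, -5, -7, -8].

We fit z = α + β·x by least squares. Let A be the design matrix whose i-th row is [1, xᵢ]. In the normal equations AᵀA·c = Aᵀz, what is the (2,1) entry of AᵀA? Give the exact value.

26

Row 2 ↔ basis x, column 1 ↔ basis 1, so (AᵀA)_{2,1} = Σᵢ x = (-2)·(1) + (-1)·(1) + (4)·(1) + (6)·(1) + (8)·(1) + (11)·(1) = 26.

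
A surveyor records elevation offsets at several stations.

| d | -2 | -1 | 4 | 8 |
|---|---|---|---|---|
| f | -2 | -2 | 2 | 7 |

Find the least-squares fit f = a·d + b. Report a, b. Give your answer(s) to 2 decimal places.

The normal system MᵀM·[a, b]ᵀ = Mᵀf is [[85, 9]; [9, 4]]·[a, b]ᵀ = [70, 5]ᵀ.
Eliminating b: 4·(row 1) − 9·(row 2) gives 259·a = 4·70 − 9·5 = 235, so a = 235/259.
Then b = (5 − 9·(235/259))/4 = -205/259.

a = 0.91, b = -0.79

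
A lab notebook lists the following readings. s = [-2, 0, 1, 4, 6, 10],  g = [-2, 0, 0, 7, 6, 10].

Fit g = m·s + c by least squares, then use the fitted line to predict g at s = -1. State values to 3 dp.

Setting ∂/∂m … = 0 gives: 157·m + 19·c = 168;  19·m + 6·c = 21.
(Σs·s = 157, Σs = 19, Σ1 = 6, Σs·g = 168, Σg = 21.)
Determinant 157·6 − 19² = 581.
m = (168·6 − 19·21)/581 = 87/83; c = (157·21 − 19·168)/581 = 15/83.
At s = -1: ĝ = (87/83)·(-1) + (15/83)·(1) = -72/83.

ĝ = -0.867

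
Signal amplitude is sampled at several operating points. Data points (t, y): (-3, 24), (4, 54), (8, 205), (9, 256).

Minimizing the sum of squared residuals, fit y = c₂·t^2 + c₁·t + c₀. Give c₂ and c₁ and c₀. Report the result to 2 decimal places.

c₂ = 3.01, c₁ = 1.32, c₀ = 0.81

From the data, Σt^2·t^2 = 10994, Σt^2·t = 1278, Σt^2 = 170, Σt·t = 170, Σt = 18, Σ1 = 4.
Moment sums: Σt^2·y = 34936, Σt·y = 4088, Σy = 539.
Inverting the 3×3 Gram matrix, [c₂, c₁, c₀]ᵀ = [108837/36136, 47671/36136, 14617/18068]ᵀ.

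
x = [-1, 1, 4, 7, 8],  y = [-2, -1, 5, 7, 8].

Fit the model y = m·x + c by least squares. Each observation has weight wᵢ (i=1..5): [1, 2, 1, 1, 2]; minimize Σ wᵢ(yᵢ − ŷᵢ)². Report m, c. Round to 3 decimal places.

m = 1.202, c = -1.381

From the data, Σwᵢ·x·x = 196, Σwᵢ·x = 28, Σwᵢ·1 = 7.
For AᵀWy: Σwᵢ·x·y = 197, Σwᵢ·y = 24.
Normal equations: [[196, 28]; [28, 7]]·[m, c]ᵀ = [197, 24]ᵀ.
Determinant 196·7 − 28² = 588.
m = (197·7 − 28·24)/588 = 101/84; c = (196·24 − 28·197)/588 = -29/21.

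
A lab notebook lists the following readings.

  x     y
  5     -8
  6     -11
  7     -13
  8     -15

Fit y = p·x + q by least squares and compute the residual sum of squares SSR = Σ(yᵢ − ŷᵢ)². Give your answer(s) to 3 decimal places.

SSR = 0.300

The normal system AᵀA·[p, q]ᵀ = Aᵀy is [[174, 26]; [26, 4]]·[p, q]ᵀ = [-317, -47]ᵀ.
Eliminating q: 4·(row 1) − 26·(row 2) gives 20·p = 4·(-317) − 26·(-47) = -46, so p = -23/10.
Then q = ((-47) − 26·(-23/10))/4 = 16/5.
Residuals: 3/10, -2/5, -1/10, 1/5; SSR = 3/10.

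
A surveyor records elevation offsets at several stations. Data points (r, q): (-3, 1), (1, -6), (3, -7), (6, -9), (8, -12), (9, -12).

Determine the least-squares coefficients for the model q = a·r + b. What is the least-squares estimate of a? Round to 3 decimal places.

The normal equations are: 200·a + 24·b = -288;  24·a + 6·b = -45.
(Σr·r = 200, Σr = 24, Σ1 = 6, Σr·q = -288, Σq = -45.)
det = 200·6 − 24² = 624.
a = ((-288)·6 − 24·(-45))/624 = -27/26; b = (200·(-45) − 24·(-288))/624 = -87/26.

a = -1.038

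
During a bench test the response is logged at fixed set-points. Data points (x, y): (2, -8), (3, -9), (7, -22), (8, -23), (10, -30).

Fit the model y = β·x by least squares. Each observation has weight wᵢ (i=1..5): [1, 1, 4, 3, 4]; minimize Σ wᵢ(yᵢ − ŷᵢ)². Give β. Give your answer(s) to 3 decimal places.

From the data, Σwᵢ·x·x = 801.
For AᵀWy: Σwᵢ·x·y = -2411.
Normal equations: [[801]]·[β]ᵀ = [-2411]ᵀ.
Hence β = -2411 / 801 ≈ -3.00999.

β = -3.010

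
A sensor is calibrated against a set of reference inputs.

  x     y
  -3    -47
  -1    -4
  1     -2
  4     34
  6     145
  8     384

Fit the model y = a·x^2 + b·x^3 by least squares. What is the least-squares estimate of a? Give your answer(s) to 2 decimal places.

Forming AᵀA = [[5731, 41325]; [41325, 313627]] and Aᵀy = [29911, 231375]ᵀ gives AᵀA·[a, b]ᵀ = Aᵀy.
Determinant 5731·313627 − 41325² = 89640712.
a = (29911·313627 − 41325·231375)/89640712 = -90337339/44820356; b = (5731·231375 − 41325·29911)/89640712 = 44969025/44820356.

a = -2.02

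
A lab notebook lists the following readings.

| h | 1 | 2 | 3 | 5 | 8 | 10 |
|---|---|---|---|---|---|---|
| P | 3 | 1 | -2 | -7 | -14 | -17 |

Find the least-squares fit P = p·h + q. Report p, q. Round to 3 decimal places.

p = -2.292, q = 5.077

Compute the Gram sums: Σh·h = 203, Σh = 29, Σ1 = 6.
For XᵀP: Σh·P = -318, ΣP = -36.
Normal equations: [[203, 29]; [29, 6]]·[p, q]ᵀ = [-318, -36]ᵀ.
det = 203·6 − 29² = 377.
p = ((-318)·6 − 29·(-36))/377 = -864/377; q = (203·(-36) − 29·(-318))/377 = 66/13.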